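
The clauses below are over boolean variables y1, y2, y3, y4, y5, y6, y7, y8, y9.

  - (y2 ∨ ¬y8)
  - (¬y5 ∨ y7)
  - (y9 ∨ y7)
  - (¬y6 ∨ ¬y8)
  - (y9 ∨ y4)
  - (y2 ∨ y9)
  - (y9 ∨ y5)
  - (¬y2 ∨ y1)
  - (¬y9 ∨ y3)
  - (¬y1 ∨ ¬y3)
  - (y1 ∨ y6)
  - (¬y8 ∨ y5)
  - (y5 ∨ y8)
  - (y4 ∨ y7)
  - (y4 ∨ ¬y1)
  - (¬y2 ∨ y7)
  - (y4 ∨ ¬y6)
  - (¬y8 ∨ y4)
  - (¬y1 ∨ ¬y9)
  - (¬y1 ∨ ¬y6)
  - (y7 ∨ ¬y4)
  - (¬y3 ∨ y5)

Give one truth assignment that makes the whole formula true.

y1=T, y2=T, y3=F, y4=T, y5=T, y6=F, y7=T, y8=F, y9=F

Pure literal: y7 appears only positively; assign y7 = True.
Try y1 = True.
  then y3 is forced to False.
  then y9 is forced to False.
  then y4 is forced to True.
  then y2 is forced to True.
  then y5 is forced to True.
  then y6 is forced to False.
y8 is now unconstrained; take y8 = False.
Every clause has at least one true literal under this assignment.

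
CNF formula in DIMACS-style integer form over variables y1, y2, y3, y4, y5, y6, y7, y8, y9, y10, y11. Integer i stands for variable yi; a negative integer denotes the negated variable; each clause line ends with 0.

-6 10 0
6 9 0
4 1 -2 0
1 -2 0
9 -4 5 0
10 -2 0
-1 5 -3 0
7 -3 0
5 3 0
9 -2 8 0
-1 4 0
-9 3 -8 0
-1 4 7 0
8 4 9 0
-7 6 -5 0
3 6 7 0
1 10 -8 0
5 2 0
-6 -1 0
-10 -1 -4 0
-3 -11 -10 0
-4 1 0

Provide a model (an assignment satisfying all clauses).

y1 = False, y2 = False, y3 = True, y4 = False, y5 = True, y6 = True, y7 = True, y8 = True, y9 = False, y10 = True, y11 = False

Pure literal: y11 appears only negated; assign y11 = False.
Try y1 = False.
  then y2 is forced to False.
  then y5 is forced to True.
  then y4 is forced to False.
Set y3 = True and propagate.
  then y7 is forced to True.
  then y6 is forced to True.
  then y10 is forced to True.
Set y8 = True and propagate.
y9 is now unconstrained; take y9 = False.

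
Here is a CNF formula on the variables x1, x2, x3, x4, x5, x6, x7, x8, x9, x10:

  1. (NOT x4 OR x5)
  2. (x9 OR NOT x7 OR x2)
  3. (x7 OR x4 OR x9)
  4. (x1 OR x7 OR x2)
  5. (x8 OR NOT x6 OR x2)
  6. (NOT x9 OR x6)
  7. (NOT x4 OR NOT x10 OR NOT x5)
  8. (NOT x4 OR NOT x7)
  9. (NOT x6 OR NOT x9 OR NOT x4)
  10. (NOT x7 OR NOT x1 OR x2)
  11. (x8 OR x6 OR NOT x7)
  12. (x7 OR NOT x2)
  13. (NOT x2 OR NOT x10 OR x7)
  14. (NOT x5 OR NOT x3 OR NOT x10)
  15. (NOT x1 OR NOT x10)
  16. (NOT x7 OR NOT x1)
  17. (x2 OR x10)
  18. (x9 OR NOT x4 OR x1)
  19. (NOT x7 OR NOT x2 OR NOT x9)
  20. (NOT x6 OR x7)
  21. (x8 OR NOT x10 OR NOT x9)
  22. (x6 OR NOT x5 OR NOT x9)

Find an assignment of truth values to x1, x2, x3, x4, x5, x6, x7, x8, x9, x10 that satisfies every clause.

x3 occurs only negated in the remaining clauses — set x3 = False.
Pure literal: x8 appears only positively; assign x8 = True.
Try x1 = False.
Try x2 = True.
  then x7 is forced to True.
  then x4 is forced to False.
  then x9 is forced to False.
x5, x6, x10 are now unconstrained; take x5 = False, x6 = True, x10 = False.

x1=F, x2=T, x3=F, x4=F, x5=F, x6=T, x7=T, x8=T, x9=F, x10=F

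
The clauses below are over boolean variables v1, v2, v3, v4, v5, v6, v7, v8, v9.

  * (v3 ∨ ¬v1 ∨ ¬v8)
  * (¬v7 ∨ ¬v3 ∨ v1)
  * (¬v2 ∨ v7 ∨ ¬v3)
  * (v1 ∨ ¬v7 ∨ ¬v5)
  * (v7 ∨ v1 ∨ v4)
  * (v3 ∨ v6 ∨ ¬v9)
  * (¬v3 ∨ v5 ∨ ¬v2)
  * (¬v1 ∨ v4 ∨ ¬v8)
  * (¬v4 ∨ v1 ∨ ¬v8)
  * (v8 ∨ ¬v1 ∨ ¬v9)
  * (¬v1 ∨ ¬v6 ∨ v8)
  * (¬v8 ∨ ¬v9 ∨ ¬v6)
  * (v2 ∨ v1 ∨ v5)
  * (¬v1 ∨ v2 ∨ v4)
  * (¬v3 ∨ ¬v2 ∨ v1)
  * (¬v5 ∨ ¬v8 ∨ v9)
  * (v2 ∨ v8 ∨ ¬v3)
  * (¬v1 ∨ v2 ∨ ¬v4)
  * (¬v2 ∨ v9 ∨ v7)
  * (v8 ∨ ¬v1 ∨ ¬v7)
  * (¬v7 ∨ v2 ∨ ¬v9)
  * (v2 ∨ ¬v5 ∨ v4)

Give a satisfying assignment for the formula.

v1 = F, v2 = T, v3 = F, v4 = F, v5 = F, v6 = F, v7 = T, v8 = F, v9 = F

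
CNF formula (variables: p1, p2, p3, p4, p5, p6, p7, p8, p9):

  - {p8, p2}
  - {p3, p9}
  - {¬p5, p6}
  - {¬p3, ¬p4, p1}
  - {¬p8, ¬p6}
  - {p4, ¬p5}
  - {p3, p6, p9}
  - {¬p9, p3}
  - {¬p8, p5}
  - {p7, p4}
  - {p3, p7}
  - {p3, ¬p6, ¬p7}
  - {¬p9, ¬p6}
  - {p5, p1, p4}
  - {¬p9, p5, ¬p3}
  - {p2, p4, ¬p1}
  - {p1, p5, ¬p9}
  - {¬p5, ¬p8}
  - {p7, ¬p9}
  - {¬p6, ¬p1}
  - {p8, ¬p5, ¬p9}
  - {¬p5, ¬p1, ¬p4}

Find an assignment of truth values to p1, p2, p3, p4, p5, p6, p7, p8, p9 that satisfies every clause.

p1 = 1  p2 = 1  p3 = 1  p4 = 1  p5 = 0  p6 = 0  p7 = 1  p8 = 0  p9 = 0

p2 occurs only positively in the remaining clauses — set p2 = True.
Branch on p1: take p1 = True.
  then p6 is forced to False.
  then p5 is forced to False.
  then p8 is forced to False.
Branch on p3: take p3 = True.
  then p9 is forced to False.
Set p4 = True and propagate.
p7 is now unconstrained; take p7 = True.
Every clause has at least one true literal under this assignment.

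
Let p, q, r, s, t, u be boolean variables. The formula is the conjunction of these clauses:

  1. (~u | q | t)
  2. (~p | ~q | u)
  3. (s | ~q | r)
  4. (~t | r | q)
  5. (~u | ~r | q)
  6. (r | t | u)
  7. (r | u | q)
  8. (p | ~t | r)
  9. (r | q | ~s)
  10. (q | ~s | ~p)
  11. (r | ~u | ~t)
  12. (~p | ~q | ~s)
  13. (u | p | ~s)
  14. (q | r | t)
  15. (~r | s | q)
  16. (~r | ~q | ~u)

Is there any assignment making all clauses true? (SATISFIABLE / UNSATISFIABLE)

SATISFIABLE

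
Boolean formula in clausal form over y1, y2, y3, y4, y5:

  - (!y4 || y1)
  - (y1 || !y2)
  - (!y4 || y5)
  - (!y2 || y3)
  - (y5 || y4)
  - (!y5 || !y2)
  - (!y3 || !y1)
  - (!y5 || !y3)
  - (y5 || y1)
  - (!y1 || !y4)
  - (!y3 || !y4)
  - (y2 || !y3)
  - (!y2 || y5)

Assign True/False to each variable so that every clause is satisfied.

y1=T  y2=F  y3=F  y4=F  y5=T

Check each clause:
  1. (!y4 || y1) — y1 is true.
  2. (y1 || !y2) — y1 is true.
  3. (!y4 || y5) — !y4 is true.
  4. (!y2 || y3) — !y2 is true.
  5. (y4 || y5) — y5 is true.
  6. (!y2 || !y5) — !y2 is true.
  7. (!y3 || !y1) — !y3 is true.
  8. (!y5 || !y3) — !y3 is true.
  9. (y5 || y1) — y1 is true.
  10. (!y4 || !y1) — !y4 is true.
  11. (!y3 || !y4) — !y4 is true.
  12. (!y3 || y2) — !y3 is true.
  13. (!y2 || y5) — y5 is true.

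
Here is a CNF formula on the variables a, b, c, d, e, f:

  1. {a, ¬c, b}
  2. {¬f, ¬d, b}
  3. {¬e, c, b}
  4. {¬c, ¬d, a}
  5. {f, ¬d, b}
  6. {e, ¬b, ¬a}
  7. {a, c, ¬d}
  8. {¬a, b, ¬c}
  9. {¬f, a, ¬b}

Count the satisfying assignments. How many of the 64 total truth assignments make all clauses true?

Case analysis on b and a:
  b=T, a=T: forces e=T; c, d, f free → 2^3 = 8.
  b=T, a=F: remaining (c,d,e,f) ∈ {(F,F,F,F); (F,F,T,F); (T,F,F,F); (T,F,T,F)} — 4.
  b=F, a=T: remaining (c,d,e,f) ∈ {(F,F,F,F); (F,F,F,T)} — 2.
  b=F, a=F: remaining (c,d,e,f) ∈ {(F,F,F,F); (F,F,F,T)} — 2.
Total: 8 + 4 + 2 + 2 = 16.

16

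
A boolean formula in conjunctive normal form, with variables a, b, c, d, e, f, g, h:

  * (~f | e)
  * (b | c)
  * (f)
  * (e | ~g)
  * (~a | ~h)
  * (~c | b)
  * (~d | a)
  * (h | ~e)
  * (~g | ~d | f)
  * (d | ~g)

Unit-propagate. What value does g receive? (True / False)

(f) is a unit clause: f = True.
From (~f | e) and f = True: e = True.
(h | ~e): since e = True, the clause reduces to (h). h = True.
(~h | ~a) with h = True leaves only ~a, so a = False.
In (~d | a), a is now false; ~d must hold, so d = False.
From (~g | d) and d = False: g = False.

False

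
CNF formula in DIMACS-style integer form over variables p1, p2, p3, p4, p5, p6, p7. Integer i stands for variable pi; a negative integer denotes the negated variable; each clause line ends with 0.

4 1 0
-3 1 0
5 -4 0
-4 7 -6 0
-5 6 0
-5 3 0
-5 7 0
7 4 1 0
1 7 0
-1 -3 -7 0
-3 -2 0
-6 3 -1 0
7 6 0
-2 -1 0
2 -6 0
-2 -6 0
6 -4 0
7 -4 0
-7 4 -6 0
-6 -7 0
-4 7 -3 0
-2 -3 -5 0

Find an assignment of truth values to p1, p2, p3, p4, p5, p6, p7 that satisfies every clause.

p1=1  p2=0  p3=0  p4=0  p5=0  p6=0  p7=1

Check each clause:
  1. (p4 || p1) — p1 is true.
  2. (p1 || !p3) — p1 is true.
  3. (!p4 || p5) — !p4 is true.
  4. (p7 || !p6 || !p4) — !p6 is true.
  5. (!p5 || p6) — !p5 is true.
  6. (p3 || !p5) — !p5 is true.
  7. (!p5 || p7) — !p5 is true.
  8. (p1 || p7 || p4) — p1 is true.
  9. (p7 || p1) — p1 is true.
  10. (!p1 || !p7 || !p3) — !p3 is true.
  11. (!p2 || !p3) — !p3 is true.
  12. (!p1 || !p6 || p3) — !p6 is true.
  13. (p6 || p7) — p7 is true.
  14. (!p1 || !p2) — !p2 is true.
  15. (!p6 || p2) — !p6 is true.
  16. (!p2 || !p6) — !p6 is true.
  17. (p6 || !p4) — !p4 is true.
  18. (p7 || !p4) — !p4 is true.
  19. (!p7 || p4 || !p6) — !p6 is true.
  20. (!p6 || !p7) — !p6 is true.
  21. (!p3 || p7 || !p4) — !p4 is true.
  22. (!p2 || !p3 || !p5) — !p5 is true.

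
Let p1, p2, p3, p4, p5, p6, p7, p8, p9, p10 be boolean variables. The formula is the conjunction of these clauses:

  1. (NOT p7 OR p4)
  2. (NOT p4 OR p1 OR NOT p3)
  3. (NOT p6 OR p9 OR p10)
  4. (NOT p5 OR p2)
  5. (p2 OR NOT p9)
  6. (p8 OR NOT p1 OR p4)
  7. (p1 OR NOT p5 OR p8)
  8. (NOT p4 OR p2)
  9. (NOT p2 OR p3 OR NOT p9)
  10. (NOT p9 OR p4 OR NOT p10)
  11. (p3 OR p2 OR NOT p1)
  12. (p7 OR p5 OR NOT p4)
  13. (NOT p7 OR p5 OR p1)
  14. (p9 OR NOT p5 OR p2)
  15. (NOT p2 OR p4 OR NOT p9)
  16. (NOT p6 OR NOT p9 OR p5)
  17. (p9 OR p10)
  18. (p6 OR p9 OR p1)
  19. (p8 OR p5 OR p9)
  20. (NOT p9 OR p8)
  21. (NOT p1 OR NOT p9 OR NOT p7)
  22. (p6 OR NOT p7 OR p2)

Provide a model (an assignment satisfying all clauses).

p1=T, p2=T, p3=F, p4=T, p5=F, p6=F, p7=T, p8=T, p9=F, p10=T

Check each clause:
  1. (NOT p7 OR p4) — p4 is true.
  2. (NOT p4 OR p1 OR NOT p3) — p1 is true.
  3. (NOT p6 OR p9 OR p10) — p10 is true.
  4. (NOT p5 OR p2) — p2 is true.
  5. (p2 OR NOT p9) — p2 is true.
  6. (p4 OR NOT p1 OR p8) — p8 is true.
  7. (p1 OR NOT p5 OR p8) — p8 is true.
  8. (p2 OR NOT p4) — p2 is true.
  9. (p3 OR NOT p2 OR NOT p9) — NOT p9 is true.
  10. (NOT p9 OR p4 OR NOT p10) — p4 is true.
  11. (p2 OR NOT p1 OR p3) — p2 is true.
  12. (p5 OR NOT p4 OR p7) — p7 is true.
  13. (p1 OR NOT p7 OR p5) — p1 is true.
  14. (p2 OR p9 OR NOT p5) — p2 is true.
  15. (NOT p9 OR NOT p2 OR p4) — p4 is true.
  16. (p5 OR NOT p6 OR NOT p9) — NOT p6 is true.
  17. (p10 OR p9) — p10 is true.
  18. (p1 OR p9 OR p6) — p1 is true.
  19. (p5 OR p9 OR p8) — p8 is true.
  20. (p8 OR NOT p9) — p8 is true.
  21. (NOT p7 OR NOT p9 OR NOT p1) — NOT p9 is true.
  22. (p6 OR NOT p7 OR p2) — p2 is true.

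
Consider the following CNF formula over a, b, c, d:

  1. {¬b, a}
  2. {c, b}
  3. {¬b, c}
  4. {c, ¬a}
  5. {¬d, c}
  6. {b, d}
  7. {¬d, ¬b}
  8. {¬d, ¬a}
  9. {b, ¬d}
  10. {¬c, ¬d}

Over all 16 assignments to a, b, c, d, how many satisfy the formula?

Satisfying assignments:
  a=1 b=1 c=1 d=0
That's 1 in total.

1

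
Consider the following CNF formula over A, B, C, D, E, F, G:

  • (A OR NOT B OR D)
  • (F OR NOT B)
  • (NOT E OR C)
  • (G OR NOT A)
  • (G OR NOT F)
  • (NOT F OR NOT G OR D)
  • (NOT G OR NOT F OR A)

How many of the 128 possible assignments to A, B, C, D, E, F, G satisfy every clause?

24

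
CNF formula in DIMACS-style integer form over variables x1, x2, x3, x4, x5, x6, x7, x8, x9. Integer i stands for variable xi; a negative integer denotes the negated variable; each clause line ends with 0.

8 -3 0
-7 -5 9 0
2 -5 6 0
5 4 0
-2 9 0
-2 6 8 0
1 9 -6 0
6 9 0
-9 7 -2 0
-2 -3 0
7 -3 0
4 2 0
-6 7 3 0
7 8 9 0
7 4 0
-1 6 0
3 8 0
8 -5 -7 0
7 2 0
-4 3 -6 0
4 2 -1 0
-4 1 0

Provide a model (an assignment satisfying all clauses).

x1 = False, x2 = True, x3 = False, x4 = False, x5 = True, x6 = True, x7 = True, x8 = True, x9 = True

Check each clause:
  1. (x8 OR NOT x3) — x8 is true.
  2. (NOT x7 OR x9 OR NOT x5) — x9 is true.
  3. (NOT x5 OR x6 OR x2) — x2 is true.
  4. (x5 OR x4) — x5 is true.
  5. (NOT x2 OR x9) — x9 is true.
  6. (NOT x2 OR x8 OR x6) — x8 is true.
  7. (x1 OR x9 OR NOT x6) — x9 is true.
  8. (x9 OR x6) — x9 is true.
  9. (NOT x9 OR x7 OR NOT x2) — x7 is true.
  10. (NOT x3 OR NOT x2) — NOT x3 is true.
  11. (NOT x3 OR x7) — NOT x3 is true.
  12. (x2 OR x4) — x2 is true.
  13. (NOT x6 OR x7 OR x3) — x7 is true.
  14. (x8 OR x7 OR x9) — x8 is true.
  15. (x7 OR x4) — x7 is true.
  16. (x6 OR NOT x1) — NOT x1 is true.
  17. (x3 OR x8) — x8 is true.
  18. (x8 OR NOT x7 OR NOT x5) — x8 is true.
  19. (x2 OR x7) — x2 is true.
  20. (x3 OR NOT x6 OR NOT x4) — NOT x4 is true.
  21. (x2 OR x4 OR NOT x1) — x2 is true.
  22. (NOT x4 OR x1) — NOT x4 is true.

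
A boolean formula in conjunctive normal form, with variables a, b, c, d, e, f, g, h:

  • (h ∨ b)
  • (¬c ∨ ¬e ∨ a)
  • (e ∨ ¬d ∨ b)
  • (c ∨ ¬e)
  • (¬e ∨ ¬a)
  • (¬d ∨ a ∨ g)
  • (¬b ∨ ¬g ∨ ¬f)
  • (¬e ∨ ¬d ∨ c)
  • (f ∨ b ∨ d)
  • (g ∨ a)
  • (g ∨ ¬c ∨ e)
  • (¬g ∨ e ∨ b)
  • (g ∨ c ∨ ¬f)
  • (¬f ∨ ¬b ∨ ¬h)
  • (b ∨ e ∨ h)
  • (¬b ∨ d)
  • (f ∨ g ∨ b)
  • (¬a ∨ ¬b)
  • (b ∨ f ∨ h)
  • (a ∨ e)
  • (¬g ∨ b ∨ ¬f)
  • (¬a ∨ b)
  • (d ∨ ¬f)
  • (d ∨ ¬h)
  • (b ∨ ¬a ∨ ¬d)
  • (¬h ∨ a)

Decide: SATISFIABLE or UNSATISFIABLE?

UNSATISFIABLE

b = True:
  propagation gives d=True, a=False, g=True, f=False; an empty clause results — contradiction.
b = False:
  propagation gives h=True, a=False; an empty clause results — contradiction.
Every branch closes, so no satisfying assignment exists.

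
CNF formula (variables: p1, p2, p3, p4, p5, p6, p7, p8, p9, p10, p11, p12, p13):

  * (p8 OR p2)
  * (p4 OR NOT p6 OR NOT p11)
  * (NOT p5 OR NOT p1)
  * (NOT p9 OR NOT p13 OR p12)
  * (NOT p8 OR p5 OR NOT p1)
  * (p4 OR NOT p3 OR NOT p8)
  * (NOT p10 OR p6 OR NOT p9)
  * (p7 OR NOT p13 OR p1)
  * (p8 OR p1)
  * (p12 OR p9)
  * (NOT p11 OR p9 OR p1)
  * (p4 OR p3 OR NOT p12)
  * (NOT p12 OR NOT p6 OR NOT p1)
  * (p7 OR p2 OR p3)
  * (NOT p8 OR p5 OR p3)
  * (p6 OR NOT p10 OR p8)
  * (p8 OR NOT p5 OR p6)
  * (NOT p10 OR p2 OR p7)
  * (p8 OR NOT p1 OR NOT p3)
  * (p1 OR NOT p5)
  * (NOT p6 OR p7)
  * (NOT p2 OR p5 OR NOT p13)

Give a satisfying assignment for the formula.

p1=0, p2=0, p3=1, p4=1, p5=0, p6=0, p7=0, p8=1, p9=1, p10=0, p11=0, p12=0, p13=0

Check each clause:
  1. (p8 OR p2) — p8 is true.
  2. (NOT p11 OR p4 OR NOT p6) — NOT p6 is true.
  3. (NOT p1 OR NOT p5) — NOT p5 is true.
  4. (p12 OR NOT p9 OR NOT p13) — NOT p13 is true.
  5. (p5 OR NOT p1 OR NOT p8) — NOT p1 is true.
  6. (NOT p3 OR NOT p8 OR p4) — p4 is true.
  7. (p6 OR NOT p9 OR NOT p10) — NOT p10 is true.
  8. (p7 OR p1 OR NOT p13) — NOT p13 is true.
  9. (p1 OR p8) — p8 is true.
  10. (p9 OR p12) — p9 is true.
  11. (p1 OR NOT p11 OR p9) — p9 is true.
  12. (p3 OR p4 OR NOT p12) — p3 is true.
  13. (NOT p6 OR NOT p12 OR NOT p1) — NOT p6 is true.
  14. (p2 OR p3 OR p7) — p3 is true.
  15. (p3 OR p5 OR NOT p8) — p3 is true.
  16. (p8 OR NOT p10 OR p6) — p8 is true.
  17. (NOT p5 OR p8 OR p6) — p8 is true.
  18. (NOT p10 OR p2 OR p7) — NOT p10 is true.
  19. (NOT p3 OR p8 OR NOT p1) — p8 is true.
  20. (p1 OR NOT p5) — NOT p5 is true.
  21. (NOT p6 OR p7) — NOT p6 is true.
  22. (NOT p2 OR NOT p13 OR p5) — NOT p13 is true.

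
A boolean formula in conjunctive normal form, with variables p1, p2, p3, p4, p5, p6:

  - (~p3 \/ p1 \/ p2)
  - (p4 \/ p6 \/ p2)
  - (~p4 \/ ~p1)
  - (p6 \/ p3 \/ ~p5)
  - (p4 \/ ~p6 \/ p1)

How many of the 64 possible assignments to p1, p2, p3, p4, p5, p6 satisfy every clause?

24

Case analysis on p1 and p4:
  p1=1, p4=1: a clause becomes empty — 0.
  p1=1, p4=0: 11 of the 16 assignments to (p2,p3,p5,p6) work.
  p1=0, p4=1: 10 of the 16 assignments to (p2,p3,p5,p6) work.
  p1=0, p4=0: remaining (p2,p3,p5,p6) ∈ {(1,0,0,0); (1,1,0,0); (1,1,1,0)} — 3.
Total: 0 + 11 + 10 + 3 = 24.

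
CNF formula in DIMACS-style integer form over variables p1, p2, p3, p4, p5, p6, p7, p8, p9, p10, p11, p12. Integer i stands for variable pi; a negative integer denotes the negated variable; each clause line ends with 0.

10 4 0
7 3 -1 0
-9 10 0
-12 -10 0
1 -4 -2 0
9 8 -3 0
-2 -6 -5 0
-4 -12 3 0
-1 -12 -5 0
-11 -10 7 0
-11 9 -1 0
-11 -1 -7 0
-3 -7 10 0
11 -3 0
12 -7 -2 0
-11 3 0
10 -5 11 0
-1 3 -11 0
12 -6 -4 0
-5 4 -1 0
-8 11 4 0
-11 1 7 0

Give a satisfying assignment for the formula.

Pure literal: p2 appears only negated; assign p2 = False.
p6 occurs only negated in the remaining clauses — set p6 = False.
Branch on p1: take p1 = False.
Try p3 = True.
  then p11 is forced to True.
  then p7 is forced to True.
  then p10 is forced to True.
  then p12 is forced to False.
The remaining clauses are satisfied by p4 = False, p5 = True, p8 = False, p9 = True.
Every clause has at least one true literal under this assignment.
Check each clause:
  1. (p10 \/ p4) — p10 is true.
  2. (p7 \/ ~p1 \/ p3) — p3 is true.
  3. (p10 \/ ~p9) — p10 is true.
  4. (~p12 \/ ~p10) — ~p12 is true.
  5. (~p4 \/ ~p2 \/ p1) — ~p4 is true.
  6. (~p3 \/ p9 \/ p8) — p9 is true.
  7. (~p5 \/ ~p6 \/ ~p2) — ~p6 is true.
  8. (p3 \/ ~p12 \/ ~p4) — p3 is true.
  9. (~p12 \/ ~p5 \/ ~p1) — ~p12 is true.
  10. (~p11 \/ ~p10 \/ p7) — p7 is true.
  11. (p9 \/ ~p11 \/ ~p1) — p9 is true.
  12. (~p11 \/ ~p7 \/ ~p1) — ~p1 is true.
  13. (~p3 \/ p10 \/ ~p7) — p10 is true.
  14. (p11 \/ ~p3) — p11 is true.
  15. (p12 \/ ~p2 \/ ~p7) — ~p2 is true.
  16. (~p11 \/ p3) — p3 is true.
  17. (~p5 \/ p11 \/ p10) — p11 is true.
  18. (p3 \/ ~p11 \/ ~p1) — p3 is true.
  19. (p12 \/ ~p4 \/ ~p6) — ~p6 is true.
  20. (~p1 \/ p4 \/ ~p5) — ~p1 is true.
  21. (p11 \/ p4 \/ ~p8) — ~p8 is true.
  22. (~p11 \/ p7 \/ p1) — p7 is true.

p1=F, p2=F, p3=T, p4=F, p5=T, p6=F, p7=T, p8=F, p9=T, p10=T, p11=T, p12=F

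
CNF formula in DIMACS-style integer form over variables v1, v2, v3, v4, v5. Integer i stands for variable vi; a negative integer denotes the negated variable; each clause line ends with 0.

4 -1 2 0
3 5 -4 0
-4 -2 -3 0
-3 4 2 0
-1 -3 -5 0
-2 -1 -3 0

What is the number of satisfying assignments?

Split on v3, then v2.
  v3=1, v2=1: remaining (v1,v4,v5) ∈ {(0,0,0); (0,0,1)} — 2.
  v3=1, v2=0: remaining (v1,v4,v5) ∈ {(0,1,0); (0,1,1); (1,1,0)} — 3.
  v3=0, v2=1: v1 free; 3 ways for (v4,v5) × 2^1 = 6.
  v3=0, v2=0: remaining (v1,v4,v5) ∈ {(0,0,0); (0,0,1); (0,1,1); (1,1,1)} — 4.
Total: 2 + 3 + 6 + 4 = 15.

15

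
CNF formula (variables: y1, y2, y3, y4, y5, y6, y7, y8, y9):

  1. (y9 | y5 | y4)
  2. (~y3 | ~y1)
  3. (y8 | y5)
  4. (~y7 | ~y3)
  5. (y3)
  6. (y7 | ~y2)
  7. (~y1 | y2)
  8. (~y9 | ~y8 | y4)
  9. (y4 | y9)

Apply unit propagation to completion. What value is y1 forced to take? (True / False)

False

Unit clause (y3) sets y3 = True.
From (~y3 | ~y1) and y3 = True: y1 = False.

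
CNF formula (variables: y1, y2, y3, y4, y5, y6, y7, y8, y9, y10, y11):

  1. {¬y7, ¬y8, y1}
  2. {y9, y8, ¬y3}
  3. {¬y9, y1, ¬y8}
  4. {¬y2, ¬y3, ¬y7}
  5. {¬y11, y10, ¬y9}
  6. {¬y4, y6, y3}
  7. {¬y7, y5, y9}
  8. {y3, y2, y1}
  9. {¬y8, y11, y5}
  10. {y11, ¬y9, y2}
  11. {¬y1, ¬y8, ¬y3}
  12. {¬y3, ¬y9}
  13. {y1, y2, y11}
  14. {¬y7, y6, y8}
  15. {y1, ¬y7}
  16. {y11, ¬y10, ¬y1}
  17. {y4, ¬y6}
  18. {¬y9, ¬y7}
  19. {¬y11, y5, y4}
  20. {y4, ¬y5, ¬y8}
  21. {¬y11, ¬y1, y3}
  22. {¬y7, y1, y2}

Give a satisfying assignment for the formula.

y1=True, y2=False, y3=False, y4=True, y5=True, y6=True, y7=False, y8=True, y9=False, y10=False, y11=False

Check each clause:
  1. {¬y8, y1, ¬y7} — ¬y7 is true.
  2. {y9, y8, ¬y3} — y8 is true.
  3. {y1, ¬y9, ¬y8} — y1 is true.
  4. {¬y2, ¬y7, ¬y3} — ¬y7 is true.
  5. {¬y9, y10, ¬y11} — ¬y11 is true.
  6. {y3, y6, ¬y4} — y6 is true.
  7. {¬y7, y5, y9} — ¬y7 is true.
  8. {y1, y2, y3} — y1 is true.
  9. {¬y8, y5, y11} — y5 is true.
  10. {y2, ¬y9, y11} — ¬y9 is true.
  11. {¬y1, ¬y3, ¬y8} — ¬y3 is true.
  12. {¬y9, ¬y3} — ¬y3 is true.
  13. {y2, y11, y1} — y1 is true.
  14. {¬y7, y6, y8} — y8 is true.
  15. {¬y7, y1} — y1 is true.
  16. {y11, ¬y1, ¬y10} — ¬y10 is true.
  17. {¬y6, y4} — y4 is true.
  18. {¬y7, ¬y9} — ¬y7 is true.
  19. {y4, ¬y11, y5} — y5 is true.
  20. {¬y8, ¬y5, y4} — y4 is true.
  21. {¬y1, ¬y11, y3} — ¬y11 is true.
  22. {y2, ¬y7, y1} — ¬y7 is true.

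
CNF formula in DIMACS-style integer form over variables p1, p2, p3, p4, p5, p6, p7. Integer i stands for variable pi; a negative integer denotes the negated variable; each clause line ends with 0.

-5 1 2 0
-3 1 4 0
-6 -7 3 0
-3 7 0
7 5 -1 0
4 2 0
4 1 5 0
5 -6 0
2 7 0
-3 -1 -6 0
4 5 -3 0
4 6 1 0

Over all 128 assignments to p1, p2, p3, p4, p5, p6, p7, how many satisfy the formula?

Split on p1, then p3.
  p1=T, p3=T: 5 of the 32 assignments to (p2,p4,p5,p6,p7) work.
  p1=T, p3=F: 10 of the 32 assignments to (p2,p4,p5,p6,p7) work.
  p1=F, p3=T: remaining (p2,p4,p5,p6,p7) ∈ {(F,T,F,F,T); (T,T,F,F,T); (T,T,T,F,T); (T,T,T,T,T)} — 4.
  p1=F, p3=F: 7 of the 32 assignments to (p2,p4,p5,p6,p7) work.
Total: 5 + 10 + 4 + 7 = 26.

26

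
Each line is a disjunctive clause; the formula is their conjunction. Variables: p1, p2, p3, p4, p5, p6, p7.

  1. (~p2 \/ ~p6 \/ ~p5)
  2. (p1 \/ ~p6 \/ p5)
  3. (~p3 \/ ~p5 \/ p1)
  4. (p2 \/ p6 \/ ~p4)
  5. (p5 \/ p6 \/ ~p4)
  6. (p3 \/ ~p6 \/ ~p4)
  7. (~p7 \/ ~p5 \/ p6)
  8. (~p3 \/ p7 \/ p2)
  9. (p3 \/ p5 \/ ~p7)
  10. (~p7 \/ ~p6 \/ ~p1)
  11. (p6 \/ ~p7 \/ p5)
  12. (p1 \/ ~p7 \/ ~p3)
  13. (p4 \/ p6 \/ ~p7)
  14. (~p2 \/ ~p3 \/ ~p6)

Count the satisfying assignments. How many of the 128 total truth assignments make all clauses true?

19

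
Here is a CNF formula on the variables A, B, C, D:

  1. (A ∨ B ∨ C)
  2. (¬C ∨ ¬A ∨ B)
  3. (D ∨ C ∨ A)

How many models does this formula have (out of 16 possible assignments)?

11

Split on A, then C.
  A=1, C=1: remaining (B,D) ∈ {(1,0); (1,1)} — 2.
  A=1, C=0: remaining (B,D) ∈ {(0,0); (0,1); (1,0); (1,1)} — 4.
  A=0, C=1: remaining (B,D) ∈ {(0,0); (0,1); (1,0); (1,1)} — 4.
  A=0, C=0: remaining (B,D) ∈ {(1,1)} — 1.
Total: 2 + 4 + 4 + 1 = 11.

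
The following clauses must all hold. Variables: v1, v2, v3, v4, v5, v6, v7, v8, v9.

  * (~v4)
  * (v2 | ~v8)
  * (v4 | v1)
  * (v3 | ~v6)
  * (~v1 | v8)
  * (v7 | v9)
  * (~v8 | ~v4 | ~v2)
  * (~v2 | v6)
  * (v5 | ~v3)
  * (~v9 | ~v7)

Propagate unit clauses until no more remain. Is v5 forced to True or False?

True

Unit clause (~v4) sets v4 = False.
(v4 | v1) with v4 = False leaves only v1, so v1 = True.
(~v1 | v8) with v1 = True leaves only v8, so v8 = True.
(v2 | ~v8) with v8 = True leaves only v2, so v2 = True.
(v6 | ~v2): since v2 = True, the clause reduces to (v6). v6 = True.
From (v3 | ~v6) and v6 = True: v3 = True.
(~v3 | v5): since v3 = True, the clause reduces to (v5). v5 = True.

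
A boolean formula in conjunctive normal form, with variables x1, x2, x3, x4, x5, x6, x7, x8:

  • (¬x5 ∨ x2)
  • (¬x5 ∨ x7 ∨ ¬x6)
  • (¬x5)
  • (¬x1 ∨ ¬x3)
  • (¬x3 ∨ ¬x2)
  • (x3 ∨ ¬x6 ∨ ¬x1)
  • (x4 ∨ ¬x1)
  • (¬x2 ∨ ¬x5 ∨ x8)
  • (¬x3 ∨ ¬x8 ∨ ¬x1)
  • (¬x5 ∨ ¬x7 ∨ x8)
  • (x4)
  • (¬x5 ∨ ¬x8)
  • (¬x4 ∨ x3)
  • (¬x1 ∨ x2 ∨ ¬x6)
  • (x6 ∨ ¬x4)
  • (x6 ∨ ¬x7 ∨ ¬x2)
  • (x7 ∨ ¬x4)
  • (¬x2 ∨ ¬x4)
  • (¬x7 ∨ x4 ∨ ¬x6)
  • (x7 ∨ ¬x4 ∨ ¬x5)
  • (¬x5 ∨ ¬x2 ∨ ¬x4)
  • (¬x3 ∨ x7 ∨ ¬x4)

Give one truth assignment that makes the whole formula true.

x1=False, x2=False, x3=True, x4=True, x5=False, x6=True, x7=True, x8=False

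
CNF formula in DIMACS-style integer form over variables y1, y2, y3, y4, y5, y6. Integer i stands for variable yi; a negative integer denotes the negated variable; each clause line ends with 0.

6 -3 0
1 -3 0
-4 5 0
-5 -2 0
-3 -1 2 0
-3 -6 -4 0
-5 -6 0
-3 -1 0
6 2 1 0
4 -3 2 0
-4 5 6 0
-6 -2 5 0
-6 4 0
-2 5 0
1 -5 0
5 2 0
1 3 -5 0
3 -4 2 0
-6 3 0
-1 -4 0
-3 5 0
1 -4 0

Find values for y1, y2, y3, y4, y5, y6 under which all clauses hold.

y1=T, y2=F, y3=F, y4=F, y5=T, y6=F

Branch on y1: take y1 = True.
  then y3 is forced to False.
  then y6 is forced to False.
  then y4 is forced to False.
Set y2 = False and propagate.
  then y5 is forced to True.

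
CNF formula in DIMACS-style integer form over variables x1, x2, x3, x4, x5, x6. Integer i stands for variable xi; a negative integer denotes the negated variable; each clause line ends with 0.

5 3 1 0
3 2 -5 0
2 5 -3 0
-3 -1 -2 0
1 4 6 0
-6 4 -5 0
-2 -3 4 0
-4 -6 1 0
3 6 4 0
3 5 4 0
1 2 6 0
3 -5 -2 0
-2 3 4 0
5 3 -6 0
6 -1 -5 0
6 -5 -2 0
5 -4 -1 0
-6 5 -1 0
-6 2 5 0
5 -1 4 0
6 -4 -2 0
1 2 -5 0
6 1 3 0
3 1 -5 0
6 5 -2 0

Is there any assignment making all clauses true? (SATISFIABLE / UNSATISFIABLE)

SATISFIABLE

Branch on x1: take x1 = True.
Set x2 = False and propagate.
For the remaining variables, x3 = True, x4 = True, x5 = True, x6 = True works.
So x1=True, x2=False, x3=True, x4=True, x5=True, x6=True is a satisfying assignment.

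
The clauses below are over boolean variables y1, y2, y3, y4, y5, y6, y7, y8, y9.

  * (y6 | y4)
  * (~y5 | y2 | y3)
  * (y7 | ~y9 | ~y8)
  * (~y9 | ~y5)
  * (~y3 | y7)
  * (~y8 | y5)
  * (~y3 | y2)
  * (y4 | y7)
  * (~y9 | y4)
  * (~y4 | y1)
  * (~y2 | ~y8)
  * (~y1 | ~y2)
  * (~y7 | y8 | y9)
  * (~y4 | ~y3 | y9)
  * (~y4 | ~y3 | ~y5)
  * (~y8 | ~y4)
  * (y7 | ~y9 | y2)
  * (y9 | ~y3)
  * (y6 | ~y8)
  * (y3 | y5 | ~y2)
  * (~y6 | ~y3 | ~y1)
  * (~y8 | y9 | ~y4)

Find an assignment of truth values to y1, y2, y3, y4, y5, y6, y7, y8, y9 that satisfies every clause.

y1=T, y2=F, y3=F, y4=T, y5=F, y6=F, y7=T, y8=F, y9=T

Check each clause:
  1. (y4 | y6) — y4 is true.
  2. (y3 | y2 | ~y5) — ~y5 is true.
  3. (~y8 | y7 | ~y9) — ~y8 is true.
  4. (~y9 | ~y5) — ~y5 is true.
  5. (~y3 | y7) — ~y3 is true.
  6. (y5 | ~y8) — ~y8 is true.
  7. (y2 | ~y3) — ~y3 is true.
  8. (y7 | y4) — y4 is true.
  9. (~y9 | y4) — y4 is true.
  10. (~y4 | y1) — y1 is true.
  11. (~y8 | ~y2) — ~y8 is true.
  12. (~y2 | ~y1) — ~y2 is true.
  13. (y9 | y8 | ~y7) — y9 is true.
  14. (y9 | ~y4 | ~y3) — y9 is true.
  15. (~y5 | ~y3 | ~y4) — ~y5 is true.
  16. (~y4 | ~y8) — ~y8 is true.
  17. (y2 | ~y9 | y7) — y7 is true.
  18. (~y3 | y9) — y9 is true.
  19. (y6 | ~y8) — ~y8 is true.
  20. (y3 | y5 | ~y2) — ~y2 is true.
  21. (~y6 | ~y3 | ~y1) — ~y6 is true.
  22. (~y4 | y9 | ~y8) — ~y8 is true.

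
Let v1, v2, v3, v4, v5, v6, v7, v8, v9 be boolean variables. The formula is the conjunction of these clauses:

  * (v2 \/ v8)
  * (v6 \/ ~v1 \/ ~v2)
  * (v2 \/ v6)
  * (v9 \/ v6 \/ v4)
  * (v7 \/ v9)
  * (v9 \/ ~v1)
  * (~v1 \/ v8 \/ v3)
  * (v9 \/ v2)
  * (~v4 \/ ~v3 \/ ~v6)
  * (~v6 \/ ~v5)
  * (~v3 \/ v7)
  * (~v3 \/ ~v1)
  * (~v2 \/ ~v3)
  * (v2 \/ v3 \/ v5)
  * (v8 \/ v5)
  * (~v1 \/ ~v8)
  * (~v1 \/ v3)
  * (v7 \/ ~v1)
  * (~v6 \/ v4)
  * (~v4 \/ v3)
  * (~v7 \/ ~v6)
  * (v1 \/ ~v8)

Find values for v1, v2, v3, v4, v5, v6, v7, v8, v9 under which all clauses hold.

v1 = F  v2 = T  v3 = F  v4 = F  v5 = T  v6 = F  v7 = F  v8 = F  v9 = T

Check each clause:
  1. (v8 \/ v2) — v2 is true.
  2. (v6 \/ ~v2 \/ ~v1) — ~v1 is true.
  3. (v2 \/ v6) — v2 is true.
  4. (v9 \/ v4 \/ v6) — v9 is true.
  5. (v9 \/ v7) — v9 is true.
  6. (v9 \/ ~v1) — v9 is true.
  7. (v8 \/ ~v1 \/ v3) — ~v1 is true.
  8. (v2 \/ v9) — v9 is true.
  9. (~v4 \/ ~v6 \/ ~v3) — ~v6 is true.
  10. (~v6 \/ ~v5) — ~v6 is true.
  11. (v7 \/ ~v3) — ~v3 is true.
  12. (~v1 \/ ~v3) — ~v3 is true.
  13. (~v2 \/ ~v3) — ~v3 is true.
  14. (v5 \/ v2 \/ v3) — v2 is true.
  15. (v8 \/ v5) — v5 is true.
  16. (~v1 \/ ~v8) — ~v8 is true.
  17. (~v1 \/ v3) — ~v1 is true.
  18. (~v1 \/ v7) — ~v1 is true.
  19. (v4 \/ ~v6) — ~v6 is true.
  20. (~v4 \/ v3) — ~v4 is true.
  21. (~v7 \/ ~v6) — ~v7 is true.
  22. (v1 \/ ~v8) — ~v8 is true.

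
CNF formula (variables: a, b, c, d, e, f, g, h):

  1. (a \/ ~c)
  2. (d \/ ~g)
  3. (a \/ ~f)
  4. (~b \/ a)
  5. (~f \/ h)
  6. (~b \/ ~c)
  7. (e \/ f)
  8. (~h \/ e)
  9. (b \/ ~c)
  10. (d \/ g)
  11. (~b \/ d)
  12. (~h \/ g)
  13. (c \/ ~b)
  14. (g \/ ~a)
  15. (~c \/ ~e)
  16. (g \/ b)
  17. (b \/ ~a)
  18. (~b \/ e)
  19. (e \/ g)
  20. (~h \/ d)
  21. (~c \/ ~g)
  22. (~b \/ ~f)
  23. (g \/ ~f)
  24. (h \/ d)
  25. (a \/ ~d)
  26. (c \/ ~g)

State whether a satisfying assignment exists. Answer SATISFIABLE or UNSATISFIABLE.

UNSATISFIABLE

b = True:
  propagation gives a=True, c=False; an empty clause results — contradiction.
b = False:
  propagation gives c=False, g=True; an empty clause results — contradiction.
Every branch closes, so no satisfying assignment exists.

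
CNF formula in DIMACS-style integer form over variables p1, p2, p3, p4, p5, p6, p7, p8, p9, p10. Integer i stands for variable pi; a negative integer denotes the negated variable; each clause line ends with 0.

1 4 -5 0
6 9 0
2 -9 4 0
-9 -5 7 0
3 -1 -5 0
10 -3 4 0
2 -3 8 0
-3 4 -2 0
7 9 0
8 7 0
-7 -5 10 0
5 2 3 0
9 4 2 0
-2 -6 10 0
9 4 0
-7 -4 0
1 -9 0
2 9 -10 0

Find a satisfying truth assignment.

p1=True, p2=True, p3=False, p4=False, p5=False, p6=False, p7=True, p8=False, p9=True, p10=False

Branch on p1: take p1 = True.
For the remaining variables, p2 = True, p3 = False, p4 = False, p5 = False, p6 = False, p7 = True, p8 = False, p9 = True, p10 = False works.
Every clause has at least one true literal under this assignment.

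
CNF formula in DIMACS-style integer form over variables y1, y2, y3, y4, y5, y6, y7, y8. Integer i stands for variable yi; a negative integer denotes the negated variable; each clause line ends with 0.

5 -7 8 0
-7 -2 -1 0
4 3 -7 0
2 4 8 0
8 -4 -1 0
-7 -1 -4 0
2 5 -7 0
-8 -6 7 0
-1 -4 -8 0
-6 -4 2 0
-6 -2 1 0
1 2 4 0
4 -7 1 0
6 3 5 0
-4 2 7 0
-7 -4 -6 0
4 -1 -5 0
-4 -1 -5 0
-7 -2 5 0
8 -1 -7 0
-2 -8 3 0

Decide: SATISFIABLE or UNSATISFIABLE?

SATISFIABLE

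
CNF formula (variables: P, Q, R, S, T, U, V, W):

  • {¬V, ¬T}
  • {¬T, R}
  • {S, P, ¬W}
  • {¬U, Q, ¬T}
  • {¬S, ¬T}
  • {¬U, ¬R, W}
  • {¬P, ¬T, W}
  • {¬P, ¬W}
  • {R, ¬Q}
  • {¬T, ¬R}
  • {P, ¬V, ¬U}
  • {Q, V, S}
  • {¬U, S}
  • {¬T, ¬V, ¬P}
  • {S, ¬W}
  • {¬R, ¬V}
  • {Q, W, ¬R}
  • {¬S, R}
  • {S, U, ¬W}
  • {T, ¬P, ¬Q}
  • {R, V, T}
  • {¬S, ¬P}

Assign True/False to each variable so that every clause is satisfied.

P=F, Q=T, R=T, S=T, T=F, U=F, V=F, W=T

Check each clause:
  1. {¬V, ¬T} — ¬V is true.
  2. {¬T, R} — R is true.
  3. {¬W, S, P} — S is true.
  4. {¬U, ¬T, Q} — ¬U is true.
  5. {¬T, ¬S} — ¬T is true.
  6. {W, ¬R, ¬U} — W is true.
  7. {¬T, ¬P, W} — W is true.
  8. {¬W, ¬P} — ¬P is true.
  9. {R, ¬Q} — R is true.
  10. {¬T, ¬R} — ¬T is true.
  11. {P, ¬U, ¬V} — ¬U is true.
  12. {V, Q, S} — Q is true.
  13. {¬U, S} — ¬U is true.
  14. {¬V, ¬P, ¬T} — ¬V is true.
  15. {¬W, S} — S is true.
  16. {¬R, ¬V} — ¬V is true.
  17. {¬R, Q, W} — W is true.
  18. {R, ¬S} — R is true.
  19. {¬W, U, S} — S is true.
  20. {T, ¬Q, ¬P} — ¬P is true.
  21. {V, R, T} — R is true.
  22. {¬S, ¬P} — ¬P is true.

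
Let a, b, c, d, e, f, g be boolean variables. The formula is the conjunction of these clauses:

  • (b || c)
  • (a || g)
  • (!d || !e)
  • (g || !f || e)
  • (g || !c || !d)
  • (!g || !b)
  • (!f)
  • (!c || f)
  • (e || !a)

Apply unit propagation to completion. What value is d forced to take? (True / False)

False

(!f) stands alone — f = False.
(!c || f) with f = False leaves only !c, so c = False.
(b || c): since c = False, the clause reduces to (b). b = True.
(!g || !b) with b = True leaves only !g, so g = False.
(a || g) with g = False leaves only a, so a = True.
From (!a || e) and a = True: e = True.
(!d || !e): since e = True, the clause reduces to (!d). d = False.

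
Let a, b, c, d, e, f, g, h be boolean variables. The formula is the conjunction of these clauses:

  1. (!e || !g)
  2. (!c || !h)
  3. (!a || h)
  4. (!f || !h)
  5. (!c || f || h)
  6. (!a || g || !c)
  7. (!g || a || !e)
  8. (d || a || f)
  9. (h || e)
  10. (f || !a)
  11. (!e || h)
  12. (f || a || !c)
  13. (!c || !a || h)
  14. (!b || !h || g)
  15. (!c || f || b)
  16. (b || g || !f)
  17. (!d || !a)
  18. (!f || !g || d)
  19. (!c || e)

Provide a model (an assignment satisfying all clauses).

a=False, b=False, c=False, d=True, e=True, f=False, g=False, h=True

Pure literal: c appears only negated; assign c = False.
Try a = False.
The remaining clauses are satisfied by b = False, d = True, e = True, f = False, g = False, h = True.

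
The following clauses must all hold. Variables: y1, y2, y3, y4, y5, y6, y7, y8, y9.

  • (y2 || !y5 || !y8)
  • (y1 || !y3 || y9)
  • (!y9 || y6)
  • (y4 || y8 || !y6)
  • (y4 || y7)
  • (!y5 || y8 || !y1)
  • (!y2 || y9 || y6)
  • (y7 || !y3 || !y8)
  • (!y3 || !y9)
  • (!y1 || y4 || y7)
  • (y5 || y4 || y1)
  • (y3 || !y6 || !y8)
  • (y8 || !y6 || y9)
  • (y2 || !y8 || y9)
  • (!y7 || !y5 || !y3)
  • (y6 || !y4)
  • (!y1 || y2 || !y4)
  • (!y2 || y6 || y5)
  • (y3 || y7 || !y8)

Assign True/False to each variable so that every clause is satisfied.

Set y1 = False and propagate.
Set y2 = False and propagate.
Set y3 = False and propagate.
The remaining clauses are satisfied by y4 = True, y5 = False, y6 = True, y7 = True, y8 = False, y9 = True.
Check each clause:
  1. (!y5 || !y8 || y2) — !y8 is true.
  2. (y1 || y9 || !y3) — !y3 is true.
  3. (!y9 || y6) — y6 is true.
  4. (y8 || y4 || !y6) — y4 is true.
  5. (y4 || y7) — y4 is true.
  6. (y8 || !y5 || !y1) — !y5 is true.
  7. (y9 || y6 || !y2) — y9 is true.
  8. (!y8 || !y3 || y7) — !y8 is true.
  9. (!y3 || !y9) — !y3 is true.
  10. (y7 || !y1 || y4) — y4 is true.
  11. (y5 || y4 || y1) — y4 is true.
  12. (!y6 || !y8 || y3) — !y8 is true.
  13. (!y6 || y9 || y8) — y9 is true.
  14. (y9 || y2 || !y8) — !y8 is true.
  15. (!y5 || !y3 || !y7) — !y5 is true.
  16. (y6 || !y4) — y6 is true.
  17. (!y1 || !y4 || y2) — !y1 is true.
  18. (y6 || !y2 || y5) — y6 is true.
  19. (y3 || !y8 || y7) — !y8 is true.

y1 = False, y2 = False, y3 = False, y4 = True, y5 = False, y6 = True, y7 = True, y8 = False, y9 = True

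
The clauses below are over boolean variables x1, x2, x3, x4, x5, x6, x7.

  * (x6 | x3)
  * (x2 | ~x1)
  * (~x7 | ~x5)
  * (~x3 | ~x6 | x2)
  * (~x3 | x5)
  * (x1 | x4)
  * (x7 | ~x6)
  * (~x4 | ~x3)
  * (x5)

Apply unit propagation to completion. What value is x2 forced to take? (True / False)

True

(x5) is a unit clause: x5 = True.
From (~x7 | ~x5) and x5 = True: x7 = False.
(x7 | ~x6): since x7 = False, the clause reduces to (~x6). x6 = False.
(x3 | x6): since x6 = False, the clause reduces to (x3). x3 = True.
(~x3 | ~x4) with x3 = True leaves only ~x4, so x4 = False.
(x1 | x4) with x4 = False leaves only x1, so x1 = True.
From (~x1 | x2) and x1 = True: x2 = True.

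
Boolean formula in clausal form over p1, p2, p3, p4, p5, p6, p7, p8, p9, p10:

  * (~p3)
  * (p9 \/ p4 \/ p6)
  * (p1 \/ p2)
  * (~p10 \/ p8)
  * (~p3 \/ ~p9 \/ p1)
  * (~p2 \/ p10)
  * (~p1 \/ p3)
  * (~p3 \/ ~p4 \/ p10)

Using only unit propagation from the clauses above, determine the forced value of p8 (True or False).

True

(~p3) stands alone — p3 = False.
(p3 \/ ~p1): since p3 = False, the clause reduces to (~p1). p1 = False.
(p1 \/ p2): since p1 = False, the clause reduces to (p2). p2 = True.
In (~p2 \/ p10), ~p2 is now false; p10 must hold, so p10 = True.
(p8 \/ ~p10): since p10 = True, the clause reduces to (p8). p8 = True.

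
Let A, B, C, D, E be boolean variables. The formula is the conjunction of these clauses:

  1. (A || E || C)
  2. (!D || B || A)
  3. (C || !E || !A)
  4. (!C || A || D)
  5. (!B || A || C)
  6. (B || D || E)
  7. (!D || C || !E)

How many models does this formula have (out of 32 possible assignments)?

Split on A, then C.
  A=T, C=T: 7 of the 8 assignments to (B,D,E) work.
  A=T, C=F: remaining (B,D,E) ∈ {(F,T,F); (T,F,F); (T,T,F)} — 3.
  A=F, C=T: remaining (B,D,E) ∈ {(T,T,F); (T,T,T)} — 2.
  A=F, C=F: remaining (B,D,E) ∈ {(F,F,T)} — 1.
Total: 7 + 3 + 2 + 1 = 13.

13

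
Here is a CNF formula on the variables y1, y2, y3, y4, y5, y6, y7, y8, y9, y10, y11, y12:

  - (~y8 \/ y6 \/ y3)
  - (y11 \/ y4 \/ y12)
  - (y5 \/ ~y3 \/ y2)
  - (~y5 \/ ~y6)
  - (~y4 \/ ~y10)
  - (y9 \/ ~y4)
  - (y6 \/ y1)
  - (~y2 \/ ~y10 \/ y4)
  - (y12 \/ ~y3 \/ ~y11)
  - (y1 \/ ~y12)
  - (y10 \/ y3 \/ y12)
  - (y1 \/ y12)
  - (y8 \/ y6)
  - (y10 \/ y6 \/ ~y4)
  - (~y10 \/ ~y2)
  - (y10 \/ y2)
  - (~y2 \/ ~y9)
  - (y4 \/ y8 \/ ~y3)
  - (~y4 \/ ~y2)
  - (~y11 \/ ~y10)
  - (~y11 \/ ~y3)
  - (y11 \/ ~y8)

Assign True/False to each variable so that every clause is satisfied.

y1=1, y2=1, y3=0, y4=0, y5=0, y6=1, y7=0, y8=0, y9=0, y10=0, y11=0, y12=1

y1 occurs only positively in the remaining clauses — set y1 = True.
Set y2 = True and propagate.
  then y10 is forced to False.
  then y9 is forced to False.
  then y4 is forced to False.
The remaining clauses are satisfied by y3 = False, y5 = False, y6 = True, y7 = False, y8 = False, y11 = False, y12 = True.
Every clause has at least one true literal under this assignment.
Check each clause:
  1. (y3 \/ ~y8 \/ y6) — ~y8 is true.
  2. (y11 \/ y12 \/ y4) — y12 is true.
  3. (~y3 \/ y5 \/ y2) — y2 is true.
  4. (~y5 \/ ~y6) — ~y5 is true.
  5. (~y10 \/ ~y4) — ~y4 is true.
  6. (y9 \/ ~y4) — ~y4 is true.
  7. (y6 \/ y1) — y1 is true.
  8. (~y2 \/ y4 \/ ~y10) — ~y10 is true.
  9. (~y3 \/ ~y11 \/ y12) — ~y3 is true.
  10. (y1 \/ ~y12) — y1 is true.
  11. (y10 \/ y3 \/ y12) — y12 is true.
  12. (y12 \/ y1) — y1 is true.
  13. (y6 \/ y8) — y6 is true.
  14. (y10 \/ ~y4 \/ y6) — ~y4 is true.
  15. (~y10 \/ ~y2) — ~y10 is true.
  16. (y10 \/ y2) — y2 is true.
  17. (~y9 \/ ~y2) — ~y9 is true.
  18. (y4 \/ ~y3 \/ y8) — ~y3 is true.
  19. (~y2 \/ ~y4) — ~y4 is true.
  20. (~y10 \/ ~y11) — ~y11 is true.
  21. (~y11 \/ ~y3) — ~y11 is true.
  22. (y11 \/ ~y8) — ~y8 is true.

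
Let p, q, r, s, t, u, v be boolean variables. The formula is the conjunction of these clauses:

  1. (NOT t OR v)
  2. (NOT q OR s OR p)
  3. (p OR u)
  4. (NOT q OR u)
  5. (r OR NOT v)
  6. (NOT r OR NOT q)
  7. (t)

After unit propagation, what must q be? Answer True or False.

(t) stands alone — t = True.
(v OR NOT t): since t = True, the clause reduces to (v). v = True.
(r OR NOT v): since v = True, the clause reduces to (r). r = True.
(NOT q OR NOT r): since r = True, the clause reduces to (NOT q). q = False.

False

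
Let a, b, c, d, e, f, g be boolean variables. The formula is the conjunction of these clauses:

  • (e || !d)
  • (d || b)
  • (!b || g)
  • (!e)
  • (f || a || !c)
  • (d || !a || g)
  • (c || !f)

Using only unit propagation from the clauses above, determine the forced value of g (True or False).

Unit clause (!e) sets e = False.
In (e || !d), e is now false; !d must hold, so d = False.
(b || d): since d = False, the clause reduces to (b). b = True.
In (!b || g), !b is now false; g must hold, so g = True.

True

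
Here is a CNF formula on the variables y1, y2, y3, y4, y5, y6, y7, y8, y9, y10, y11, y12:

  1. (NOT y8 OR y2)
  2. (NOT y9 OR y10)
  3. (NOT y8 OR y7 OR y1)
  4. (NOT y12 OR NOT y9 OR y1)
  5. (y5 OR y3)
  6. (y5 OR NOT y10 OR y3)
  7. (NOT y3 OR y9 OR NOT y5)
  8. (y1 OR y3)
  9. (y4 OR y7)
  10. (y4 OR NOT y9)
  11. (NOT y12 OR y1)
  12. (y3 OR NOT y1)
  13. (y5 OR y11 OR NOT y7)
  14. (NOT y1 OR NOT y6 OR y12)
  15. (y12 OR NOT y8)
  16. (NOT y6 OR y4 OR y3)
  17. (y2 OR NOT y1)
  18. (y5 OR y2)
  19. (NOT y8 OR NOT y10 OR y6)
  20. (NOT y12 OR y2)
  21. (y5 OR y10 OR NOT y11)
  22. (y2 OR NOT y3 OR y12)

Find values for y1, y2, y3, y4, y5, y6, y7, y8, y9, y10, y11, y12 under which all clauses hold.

y1 = T  y2 = T  y3 = T  y4 = T  y5 = F  y6 = F  y7 = F  y8 = T  y9 = F  y10 = F  y11 = F  y12 = T

y2 occurs only positively in the remaining clauses — set y2 = True.
y4 occurs only positively in the remaining clauses — set y4 = True.
Branch on y1: take y1 = True.
  then y3 is forced to True.
For the remaining variables, y5 = False, y6 = False, y7 = False, y8 = True, y9 = False, y10 = False, y11 = False, y12 = True works.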